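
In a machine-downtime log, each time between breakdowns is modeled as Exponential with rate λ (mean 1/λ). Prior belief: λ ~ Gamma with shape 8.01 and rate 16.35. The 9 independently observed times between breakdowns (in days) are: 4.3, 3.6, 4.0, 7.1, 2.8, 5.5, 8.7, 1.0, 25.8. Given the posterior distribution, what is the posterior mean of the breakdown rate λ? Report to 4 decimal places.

0.2149

With a Gamma(shape α, rate β) prior on the exponential rate λ, the posterior after n observations with total T = Σxᵢ is Gamma(α+n, β+T).
Sum of observations T = 62.8 days; n = 9.
Posterior: Gamma(8.01+9, 16.35+62.8) = Gamma(17.01, 79.15).
Posterior mean of λ = α/β = 17.01/79.15 = 0.2149.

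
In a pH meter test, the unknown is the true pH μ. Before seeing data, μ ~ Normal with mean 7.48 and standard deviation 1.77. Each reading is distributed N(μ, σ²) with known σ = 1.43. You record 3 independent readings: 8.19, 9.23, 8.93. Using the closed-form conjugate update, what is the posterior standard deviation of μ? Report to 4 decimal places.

0.7482

For Normal data with known variance σ², a Normal(μ₀, σ₀²) prior on μ is conjugate. Posterior precision = 1/σ₀² + n/σ²; posterior mean is the precision-weighted average of μ₀ and x̄.
σ₀² = 1.77² = 3.1329, σ² = 1.43² = 2.0449; σ² + n·σ₀² = 2.0449 + 3·3.1329 = 11.4436.
Posterior precision = 1/σ₀² + n/σ² = 1/3.1329 + 3/2.0449 = (σ² + n·σ₀²)/(σ₀²σ²) = 11.4436/(3.1329·2.0449); posterior variance σₙ² = σ₀²σ²/(σ² + n·σ₀²) = 3.1329·2.0449/11.4436 = 0.559830.
Posterior SD = √σₙ² = √(3.1329·2.0449/11.4436) = 0.7482.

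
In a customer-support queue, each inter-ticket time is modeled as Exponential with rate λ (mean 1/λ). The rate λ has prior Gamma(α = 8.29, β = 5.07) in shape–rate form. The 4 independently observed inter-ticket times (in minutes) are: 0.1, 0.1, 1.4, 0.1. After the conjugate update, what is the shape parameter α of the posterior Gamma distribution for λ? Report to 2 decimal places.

With a Gamma(shape α, rate β) prior on the exponential rate λ, the posterior after n observations with total T = Σxᵢ is Gamma(α+n, β+T).
Sum of observations T = 1.7 minutes; n = 4.
Posterior: Gamma(8.29+4, 5.07+1.7) = Gamma(12.29, 6.77).
Posterior α = 12.29.

12.29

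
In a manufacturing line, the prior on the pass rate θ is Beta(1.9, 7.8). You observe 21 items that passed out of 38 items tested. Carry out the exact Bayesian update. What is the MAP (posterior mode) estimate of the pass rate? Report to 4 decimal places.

The Beta prior is conjugate to a Binomial/Bernoulli likelihood; the update adds successes to α and failures to β.
Posterior: Beta(α+k, β+n−k) = Beta(1.9+21, 7.8+17) = Beta(22.9, 24.8).
Mode of Beta(a,b) for a,b>1 is (a−1)/(a+b−2) = 21.9/45.7 = 0.4792.

0.4792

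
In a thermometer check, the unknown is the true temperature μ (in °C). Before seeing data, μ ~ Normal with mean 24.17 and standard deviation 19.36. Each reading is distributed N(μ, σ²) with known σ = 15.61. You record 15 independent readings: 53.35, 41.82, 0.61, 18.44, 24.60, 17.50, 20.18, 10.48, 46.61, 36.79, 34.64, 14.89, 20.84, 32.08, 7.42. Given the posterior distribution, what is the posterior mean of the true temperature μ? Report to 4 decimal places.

25.3010

For Normal data with known variance σ², a Normal(μ₀, σ₀²) prior on μ is conjugate. Posterior precision = 1/σ₀² + n/σ²; posterior mean is the precision-weighted average of μ₀ and x̄.
Σxᵢ = 53.35 + 41.82 + 0.61 + 18.44 + 24.60 + 17.50 + 20.18 + 10.48 + 46.61 + 36.79 + 34.64 + 14.89 + 20.84 + 32.08 + 7.42 = 380.25, so n·x̄ = 380.25.
σ₀² = 19.36² = 374.8096, σ² = 15.61² = 243.6721; σ² + n·σ₀² = 243.6721 + 15·374.8096 = 5865.8161.
Posterior mean = (μ₀/σ₀² + n·x̄/σ²)/(1/σ₀² + n/σ²) = (σ²·μ₀ + σ₀²·n·x̄)/(σ² + n·σ₀²) = (243.6721·24.17 + 374.8096·380.25)/5865.8161 = 148410.905057/5865.8161 = 25.3010.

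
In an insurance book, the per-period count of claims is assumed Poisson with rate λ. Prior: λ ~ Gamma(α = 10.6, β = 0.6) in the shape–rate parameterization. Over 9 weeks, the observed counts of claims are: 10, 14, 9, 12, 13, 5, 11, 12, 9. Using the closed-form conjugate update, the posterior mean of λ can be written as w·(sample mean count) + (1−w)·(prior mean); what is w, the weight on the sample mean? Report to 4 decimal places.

0.9375

With a Gamma(shape α, rate β) prior, the Poisson likelihood is conjugate: the posterior is Gamma(α + ΣXᵢ, β + n).
Posterior mean = (α₀+S)/(β₀+n) = [n/(β₀+n)]·(S/n) + [β₀/(β₀+n)]·(α₀/β₀), so only n and β₀ enter the weight.
Weight on data w = n/(β₀+n) = 9/(0.6+9) = 9/9.6 = 0.9375.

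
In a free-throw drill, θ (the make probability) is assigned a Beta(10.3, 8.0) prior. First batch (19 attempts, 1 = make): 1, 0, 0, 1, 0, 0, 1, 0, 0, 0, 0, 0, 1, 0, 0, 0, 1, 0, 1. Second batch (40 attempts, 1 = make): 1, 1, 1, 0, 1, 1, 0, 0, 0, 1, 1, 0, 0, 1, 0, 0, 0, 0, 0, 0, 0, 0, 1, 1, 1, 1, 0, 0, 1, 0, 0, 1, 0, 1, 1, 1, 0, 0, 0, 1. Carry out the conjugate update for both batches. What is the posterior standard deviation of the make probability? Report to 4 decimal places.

The Beta prior is conjugate to a Binomial/Bernoulli likelihood; the update adds successes to α and failures to β.
After batch 1: Beta(10.3+6, 8.0+13) = Beta(16.3, 21.0).
After batch 2: Beta(16.3+18, 21.0+22) = Beta(34.3, 43.0).
Var = αβ/((α+β)²(α+β+1)) = 34.3·43.0/(77.3²·78.3) = 0.00315240; SD = √0.00315240 = 0.0561.

0.0561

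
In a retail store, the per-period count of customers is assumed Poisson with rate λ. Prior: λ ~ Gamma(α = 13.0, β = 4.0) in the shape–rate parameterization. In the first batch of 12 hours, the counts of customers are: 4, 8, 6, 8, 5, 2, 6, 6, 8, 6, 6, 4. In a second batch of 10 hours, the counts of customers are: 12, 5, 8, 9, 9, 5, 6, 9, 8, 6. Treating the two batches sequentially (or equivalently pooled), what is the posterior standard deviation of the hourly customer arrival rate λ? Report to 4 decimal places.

With a Gamma(shape α, rate β) prior, the Poisson likelihood is conjugate: the posterior is Gamma(α + ΣXᵢ, β + n).
Batch 1: sum of counts S = 69 over n = 12 hours.
After batch 1: Gamma(α+S, β+n) = Gamma(13.0+69, 4.0+12) = Gamma(82.0, 16.0).
Batch 2: sum of counts S = 77 over n = 10 hours.
After batch 2: Gamma(α+S, β+n) = Gamma(82.0+77, 16.0+10) = Gamma(159.0, 26.0).
SD = √α/β = √159.0/26.0 = 0.4850.

0.4850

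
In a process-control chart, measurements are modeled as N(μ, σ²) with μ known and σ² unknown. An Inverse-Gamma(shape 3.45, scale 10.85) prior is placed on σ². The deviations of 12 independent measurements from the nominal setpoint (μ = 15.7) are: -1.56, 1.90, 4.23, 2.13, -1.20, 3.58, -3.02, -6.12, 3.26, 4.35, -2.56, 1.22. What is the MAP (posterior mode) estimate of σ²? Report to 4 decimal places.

With known mean μ and an Inverse-Gamma(α, β) prior on σ², the Normal likelihood is conjugate: posterior is Inv-Gamma(α + n/2, β + Σ(xᵢ−μ)²/2).
Σ(xᵢ−μ)² = (-1.56)² + (1.90)² + (4.23)² + (2.13)² + (-1.20)² + (3.58)² + (-3.02)² + (-6.12)² + (3.26)² + (4.35)² + (-2.56)² + (1.22)² = 126.8967.
Posterior: Inv-Gamma(3.45 + 12/2, 10.85 + 126.8967/2) = Inv-Gamma(9.45, 74.29835).
Mode = β/(α+1) = 74.29835/10.45 = 7.1099.

7.1099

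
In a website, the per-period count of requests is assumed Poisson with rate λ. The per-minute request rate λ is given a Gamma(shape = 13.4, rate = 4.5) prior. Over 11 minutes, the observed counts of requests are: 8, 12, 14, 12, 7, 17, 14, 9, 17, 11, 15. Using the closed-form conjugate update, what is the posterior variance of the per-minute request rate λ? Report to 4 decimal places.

0.6219

With a Gamma(shape α, rate β) prior, the Poisson likelihood is conjugate: the posterior is Gamma(α + ΣXᵢ, β + n).
Sum of counts S = 136 over n = 11 minutes.
Posterior: Gamma(α+S, β+n) = Gamma(13.4+136, 4.5+11) = Gamma(149.4, 15.5).
Var = α/β² = 149.4/15.5² = 0.6219.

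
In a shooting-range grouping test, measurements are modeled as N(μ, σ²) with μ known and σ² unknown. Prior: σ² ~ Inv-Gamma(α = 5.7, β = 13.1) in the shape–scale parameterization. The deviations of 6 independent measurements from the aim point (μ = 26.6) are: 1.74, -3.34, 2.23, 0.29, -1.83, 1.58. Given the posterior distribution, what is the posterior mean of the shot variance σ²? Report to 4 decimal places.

3.3302

With known mean μ and an Inverse-Gamma(α, β) prior on σ², the Normal likelihood is conjugate: posterior is Inv-Gamma(α + n/2, β + Σ(xᵢ−μ)²/2).
Σ(xᵢ−μ)² = (1.74)² + (-3.34)² + (2.23)² + (0.29)² + (-1.83)² + (1.58)² = 25.0855.
Posterior: Inv-Gamma(5.7 + 6/2, 13.1 + 25.0855/2) = Inv-Gamma(8.70, 25.64275).
E[σ²|data] = β/(α−1) = 25.64275/7.70 = 3.3302.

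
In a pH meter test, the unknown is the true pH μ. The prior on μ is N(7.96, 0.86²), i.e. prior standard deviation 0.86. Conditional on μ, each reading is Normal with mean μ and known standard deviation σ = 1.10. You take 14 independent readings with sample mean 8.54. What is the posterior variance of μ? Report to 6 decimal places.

For Normal data with known variance σ², a Normal(μ₀, σ₀²) prior on μ is conjugate. Posterior precision = 1/σ₀² + n/σ²; posterior mean is the precision-weighted average of μ₀ and x̄.
σ₀² = 0.86² = 0.7396, σ² = 1.10² = 1.21; σ² + n·σ₀² = 1.21 + 14·0.7396 = 11.5644.
Posterior precision = 1/σ₀² + n/σ² = 1/0.7396 + 14/1.21 = (σ² + n·σ₀²)/(σ₀²σ²) = 11.5644/(0.7396·1.21); posterior variance σₙ² = σ₀²σ²/(σ² + n·σ₀²) = 0.7396·1.21/11.5644 = 0.077385.

0.077385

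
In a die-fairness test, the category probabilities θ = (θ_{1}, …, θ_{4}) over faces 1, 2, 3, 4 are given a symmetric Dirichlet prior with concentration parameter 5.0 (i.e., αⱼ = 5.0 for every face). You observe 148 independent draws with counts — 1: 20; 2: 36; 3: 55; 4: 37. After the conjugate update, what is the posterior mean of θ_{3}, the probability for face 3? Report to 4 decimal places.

The Dirichlet prior is conjugate to the Multinomial likelihood: each posterior αⱼ = prior αⱼ + observed count nⱼ.
Posterior concentration: (25.0, 41.0, 60.0, 42.0), total = 168.0.
E[θ_{3}|data] = α_{3}/Σα = 60.0/168.0 = 0.3571.

0.3571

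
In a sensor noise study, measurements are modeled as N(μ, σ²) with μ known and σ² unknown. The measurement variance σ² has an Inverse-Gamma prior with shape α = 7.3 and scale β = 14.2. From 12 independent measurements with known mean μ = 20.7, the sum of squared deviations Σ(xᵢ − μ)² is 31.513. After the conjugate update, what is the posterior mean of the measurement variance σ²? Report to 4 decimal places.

With known mean μ and an Inverse-Gamma(α, β) prior on σ², the Normal likelihood is conjugate: posterior is Inv-Gamma(α + n/2, β + Σ(xᵢ−μ)²/2).
Posterior: Inv-Gamma(7.3 + 12/2, 14.2 + 31.513/2) = Inv-Gamma(13.30, 29.9565).
E[σ²|data] = β/(α−1) = 29.9565/12.30 = 2.4355.

2.4355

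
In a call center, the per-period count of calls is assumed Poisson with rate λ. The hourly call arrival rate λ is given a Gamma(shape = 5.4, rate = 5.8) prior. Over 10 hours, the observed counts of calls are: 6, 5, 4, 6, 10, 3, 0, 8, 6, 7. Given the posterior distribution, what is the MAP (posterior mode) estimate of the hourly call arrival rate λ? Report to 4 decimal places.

3.7595

With a Gamma(shape α, rate β) prior, the Poisson likelihood is conjugate: the posterior is Gamma(α + ΣXᵢ, β + n).
Sum of counts S = 55 over n = 10 hours.
Posterior: Gamma(α+S, β+n) = Gamma(5.4+55, 5.8+10) = Gamma(60.4, 15.8).
Mode of Gamma(α,β) for α≥1 is (α−1)/β = 59.4/15.8 = 3.7595.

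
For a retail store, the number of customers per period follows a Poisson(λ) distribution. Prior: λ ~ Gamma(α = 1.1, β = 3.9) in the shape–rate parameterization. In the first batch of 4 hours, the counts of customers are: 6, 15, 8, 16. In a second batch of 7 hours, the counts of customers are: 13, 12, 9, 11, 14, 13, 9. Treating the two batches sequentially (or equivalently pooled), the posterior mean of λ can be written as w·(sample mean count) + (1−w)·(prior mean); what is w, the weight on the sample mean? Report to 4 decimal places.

With a Gamma(shape α, rate β) prior, the Poisson likelihood is conjugate: the posterior is Gamma(α + ΣXᵢ, β + n).
Total number of hours: n = 4 + 7 = 11.
Posterior mean = (α₀+S)/(β₀+n) = [n/(β₀+n)]·(S/n) + [β₀/(β₀+n)]·(α₀/β₀), so only n and β₀ enter the weight.
Weight on data w = n/(β₀+n) = 11/(3.9+11) = 11/14.9 = 0.7383.

0.7383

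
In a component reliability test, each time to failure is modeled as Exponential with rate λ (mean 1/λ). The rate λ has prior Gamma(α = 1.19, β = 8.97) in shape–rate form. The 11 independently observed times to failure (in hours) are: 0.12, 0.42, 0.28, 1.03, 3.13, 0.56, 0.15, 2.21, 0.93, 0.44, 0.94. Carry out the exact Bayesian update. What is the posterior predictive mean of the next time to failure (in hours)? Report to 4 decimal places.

With a Gamma(shape α, rate β) prior on the exponential rate λ, the posterior after n observations with total T = Σxᵢ is Gamma(α+n, β+T).
Sum of observations T = 10.21 hours; n = 11.
Posterior: Gamma(1.19+11, 8.97+10.21) = Gamma(12.19, 19.18).
The predictive distribution for the next observation is Lomax; its mean is β/(α−1) = 19.18/11.19 = 1.7140.

1.7140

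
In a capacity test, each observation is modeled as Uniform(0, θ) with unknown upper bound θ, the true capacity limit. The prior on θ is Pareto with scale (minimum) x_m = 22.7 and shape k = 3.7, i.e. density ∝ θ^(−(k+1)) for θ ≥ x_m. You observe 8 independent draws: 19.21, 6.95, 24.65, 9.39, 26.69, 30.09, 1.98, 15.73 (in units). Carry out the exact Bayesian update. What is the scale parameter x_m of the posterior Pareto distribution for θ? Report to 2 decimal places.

30.09

A Pareto(scale x_m, shape k) prior on the upper bound θ of Uniform(0, θ) is conjugate: posterior is Pareto(max(x_m, max xᵢ), k + n).
Sample maximum = 30.09; prior scale x_m = 22.7 → posterior scale = max = 30.09.
Posterior shape = 3.7 + 8 = 11.7.
Posterior scale x_m = 30.09.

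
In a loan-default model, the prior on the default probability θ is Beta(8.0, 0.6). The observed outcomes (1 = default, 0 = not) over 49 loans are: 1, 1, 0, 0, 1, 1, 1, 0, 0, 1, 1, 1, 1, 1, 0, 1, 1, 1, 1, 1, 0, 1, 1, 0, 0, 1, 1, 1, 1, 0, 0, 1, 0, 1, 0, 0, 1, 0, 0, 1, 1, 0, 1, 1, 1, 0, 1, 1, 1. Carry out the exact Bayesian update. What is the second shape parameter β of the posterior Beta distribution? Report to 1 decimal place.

The Beta prior is conjugate to a Binomial/Bernoulli likelihood; the update adds successes to α and failures to β.
Posterior: Beta(α+k, β+n−k) = Beta(8.0+32, 0.6+17) = Beta(40.0, 17.6).
Posterior β = 17.6.

17.6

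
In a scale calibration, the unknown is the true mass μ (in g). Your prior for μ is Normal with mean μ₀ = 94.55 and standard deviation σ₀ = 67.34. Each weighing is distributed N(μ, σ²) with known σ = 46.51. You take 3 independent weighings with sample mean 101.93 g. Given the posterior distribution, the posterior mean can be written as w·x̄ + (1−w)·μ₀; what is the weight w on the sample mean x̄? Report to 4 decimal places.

0.8628

For Normal data with known variance σ², a Normal(μ₀, σ₀²) prior on μ is conjugate. Posterior precision = 1/σ₀² + n/σ²; posterior mean is the precision-weighted average of μ₀ and x̄.
σ₀² = 67.34² = 4534.6756, σ² = 46.51² = 2163.1801. Prior precision 1/σ₀² = 1/4534.6756; data precision n/σ² = 3/2163.1801.
w = (n/σ²)/(1/σ₀² + n/σ²) = n·σ₀²/(σ² + n·σ₀²) = 3·4534.6756/(2163.1801 + 3·4534.6756) = 13604.0268/15767.2069 = 0.8628.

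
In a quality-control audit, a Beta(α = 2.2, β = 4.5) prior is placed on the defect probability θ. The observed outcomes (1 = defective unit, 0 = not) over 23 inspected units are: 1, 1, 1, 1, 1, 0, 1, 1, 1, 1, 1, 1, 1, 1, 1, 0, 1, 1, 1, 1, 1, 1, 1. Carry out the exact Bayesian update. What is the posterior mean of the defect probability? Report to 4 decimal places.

0.7811

The Beta prior is conjugate to a Binomial/Bernoulli likelihood; the update adds successes to α and failures to β.
Posterior: Beta(α+k, β+n−k) = Beta(2.2+21, 4.5+2) = Beta(23.2, 6.5).
Posterior mean = α/(α+β) = 23.2/29.7 = 0.7811.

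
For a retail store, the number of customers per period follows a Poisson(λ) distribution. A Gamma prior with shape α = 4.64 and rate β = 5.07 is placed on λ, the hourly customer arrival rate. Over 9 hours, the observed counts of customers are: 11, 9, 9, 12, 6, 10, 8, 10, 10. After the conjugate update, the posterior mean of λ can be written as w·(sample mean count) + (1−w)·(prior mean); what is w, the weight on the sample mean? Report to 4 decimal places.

0.6397

With a Gamma(shape α, rate β) prior, the Poisson likelihood is conjugate: the posterior is Gamma(α + ΣXᵢ, β + n).
Posterior mean = (α₀+S)/(β₀+n) = [n/(β₀+n)]·(S/n) + [β₀/(β₀+n)]·(α₀/β₀), so only n and β₀ enter the weight.
Weight on data w = n/(β₀+n) = 9/(5.07+9) = 9/14.07 = 0.6397.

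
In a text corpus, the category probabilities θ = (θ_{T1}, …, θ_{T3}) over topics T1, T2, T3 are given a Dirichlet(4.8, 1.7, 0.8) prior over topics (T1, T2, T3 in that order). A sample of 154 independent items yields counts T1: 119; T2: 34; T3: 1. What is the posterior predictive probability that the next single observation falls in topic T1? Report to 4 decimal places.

The Dirichlet prior is conjugate to the Multinomial likelihood: each posterior αⱼ = prior αⱼ + observed count nⱼ.
Posterior concentration: (123.8, 35.7, 1.8), total = 161.3.
P(next = T1 | data) = α_{T1}/Σα = 0.7675.

0.7675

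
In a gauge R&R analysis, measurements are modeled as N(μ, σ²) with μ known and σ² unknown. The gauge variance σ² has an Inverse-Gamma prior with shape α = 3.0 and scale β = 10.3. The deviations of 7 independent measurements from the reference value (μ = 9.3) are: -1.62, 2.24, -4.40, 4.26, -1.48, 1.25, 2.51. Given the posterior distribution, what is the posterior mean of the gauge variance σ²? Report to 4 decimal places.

6.8911

With known mean μ and an Inverse-Gamma(α, β) prior on σ², the Normal likelihood is conjugate: posterior is Inv-Gamma(α + n/2, β + Σ(xᵢ−μ)²/2).
Σ(xᵢ−μ)² = (-1.62)² + (2.24)² + (-4.40)² + (4.26)² + (-1.48)² + (1.25)² + (2.51)² = 55.2026.
Posterior: Inv-Gamma(3.0 + 7/2, 10.3 + 55.2026/2) = Inv-Gamma(6.50, 37.90130).
E[σ²|data] = β/(α−1) = 37.90130/5.50 = 6.8911.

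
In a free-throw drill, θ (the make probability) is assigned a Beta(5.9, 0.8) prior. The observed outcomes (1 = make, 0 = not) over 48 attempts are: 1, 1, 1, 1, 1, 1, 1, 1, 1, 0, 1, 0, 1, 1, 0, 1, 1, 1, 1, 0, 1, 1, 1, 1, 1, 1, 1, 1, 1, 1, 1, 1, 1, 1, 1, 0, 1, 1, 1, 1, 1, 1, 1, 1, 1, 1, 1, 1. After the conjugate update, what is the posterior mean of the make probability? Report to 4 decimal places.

The Beta prior is conjugate to a Binomial/Bernoulli likelihood; the update adds successes to α and failures to β.
Posterior: Beta(α+k, β+n−k) = Beta(5.9+43, 0.8+5) = Beta(48.9, 5.8).
Posterior mean = α/(α+β) = 48.9/54.7 = 0.8940.

0.8940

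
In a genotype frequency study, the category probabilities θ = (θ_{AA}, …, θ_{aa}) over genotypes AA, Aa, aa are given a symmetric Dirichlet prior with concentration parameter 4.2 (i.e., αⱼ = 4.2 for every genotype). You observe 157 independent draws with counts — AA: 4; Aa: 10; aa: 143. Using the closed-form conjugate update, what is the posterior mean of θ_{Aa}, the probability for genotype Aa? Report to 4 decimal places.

0.0837

The Dirichlet prior is conjugate to the Multinomial likelihood: each posterior αⱼ = prior αⱼ + observed count nⱼ.
Posterior concentration: (8.2, 14.2, 147.2), total = 169.6.
E[θ_{Aa}|data] = α_{Aa}/Σα = 14.2/169.6 = 0.0837.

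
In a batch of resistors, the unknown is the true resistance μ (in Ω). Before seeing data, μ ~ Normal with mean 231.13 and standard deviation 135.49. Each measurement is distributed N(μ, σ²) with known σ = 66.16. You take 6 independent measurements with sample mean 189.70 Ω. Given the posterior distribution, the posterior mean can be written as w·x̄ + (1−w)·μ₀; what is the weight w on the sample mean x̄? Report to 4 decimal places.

0.9618

For Normal data with known variance σ², a Normal(μ₀, σ₀²) prior on μ is conjugate. Posterior precision = 1/σ₀² + n/σ²; posterior mean is the precision-weighted average of μ₀ and x̄.
σ₀² = 135.49² = 18357.5401, σ² = 66.16² = 4377.1456. Prior precision 1/σ₀² = 1/18357.5401; data precision n/σ² = 6/4377.1456.
w = (n/σ²)/(1/σ₀² + n/σ²) = n·σ₀²/(σ² + n·σ₀²) = 6·18357.5401/(4377.1456 + 6·18357.5401) = 110145.2406/114522.3862 = 0.9618.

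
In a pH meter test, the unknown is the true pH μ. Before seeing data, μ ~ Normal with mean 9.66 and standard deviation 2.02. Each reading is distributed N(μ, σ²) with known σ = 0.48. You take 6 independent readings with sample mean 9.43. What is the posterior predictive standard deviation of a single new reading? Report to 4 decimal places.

For Normal data with known variance σ², a Normal(μ₀, σ₀²) prior on μ is conjugate. Posterior precision = 1/σ₀² + n/σ²; posterior mean is the precision-weighted average of μ₀ and x̄.
σ₀² = 2.02² = 4.0804, σ² = 0.48² = 0.2304; σ² + n·σ₀² = 0.2304 + 6·4.0804 = 24.7128.
Posterior precision = 1/σ₀² + n/σ² = 1/4.0804 + 6/0.2304 = (σ² + n·σ₀²)/(σ₀²σ²) = 24.7128/(4.0804·0.2304); posterior variance σₙ² = σ₀²σ²/(σ² + n·σ₀²) = 4.0804·0.2304/24.7128 = 0.038042.
Predictive variance for one new observation = σₙ² + σ² = 4.0804·0.2304/24.7128 + 0.2304 = σ²·(σ₀² + 24.7128)/24.7128 = 0.2304·28.7932/24.7128 = 0.268442; SD = √(0.2304·28.7932/24.7128) = 0.5181.

0.5181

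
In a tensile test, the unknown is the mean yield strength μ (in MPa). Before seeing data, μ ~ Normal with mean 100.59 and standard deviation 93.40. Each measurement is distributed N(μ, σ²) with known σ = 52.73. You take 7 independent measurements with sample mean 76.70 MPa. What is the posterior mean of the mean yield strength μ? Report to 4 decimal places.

For Normal data with known variance σ², a Normal(μ₀, σ₀²) prior on μ is conjugate. Posterior precision = 1/σ₀² + n/σ²; posterior mean is the precision-weighted average of μ₀ and x̄.
n·x̄ = 7·76.70 = 536.9.
σ₀² = 93.40² = 8723.56, σ² = 52.73² = 2780.4529; σ² + n·σ₀² = 2780.4529 + 7·8723.56 = 63845.3729.
Posterior mean = (μ₀/σ₀² + n·x̄/σ²)/(1/σ₀² + n/σ²) = (σ²·μ₀ + σ₀²·n·x̄)/(σ² + n·σ₀²) = (2780.4529·100.59 + 8723.56·536.9)/63845.3729 = 4963365.121211/63845.3729 = 77.7404.

77.7404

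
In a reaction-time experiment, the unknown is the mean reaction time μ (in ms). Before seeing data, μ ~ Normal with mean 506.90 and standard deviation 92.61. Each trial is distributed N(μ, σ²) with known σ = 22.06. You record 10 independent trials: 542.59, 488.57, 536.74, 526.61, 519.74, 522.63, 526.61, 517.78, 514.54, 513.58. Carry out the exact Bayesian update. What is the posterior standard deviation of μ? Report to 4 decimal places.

6.9563

For Normal data with known variance σ², a Normal(μ₀, σ₀²) prior on μ is conjugate. Posterior precision = 1/σ₀² + n/σ²; posterior mean is the precision-weighted average of μ₀ and x̄.
σ₀² = 92.61² = 8576.6121, σ² = 22.06² = 486.6436; σ² + n·σ₀² = 486.6436 + 10·8576.6121 = 86252.7646.
Posterior precision = 1/σ₀² + n/σ² = 1/8576.6121 + 10/486.6436 = (σ² + n·σ₀²)/(σ₀²σ²) = 86252.7646/(8576.6121·486.6436); posterior variance σₙ² = σ₀²σ²/(σ² + n·σ₀²) = 8576.6121·486.6436/86252.7646 = 48.389793.
Posterior SD = √σₙ² = √(8576.6121·486.6436/86252.7646) = 6.9563.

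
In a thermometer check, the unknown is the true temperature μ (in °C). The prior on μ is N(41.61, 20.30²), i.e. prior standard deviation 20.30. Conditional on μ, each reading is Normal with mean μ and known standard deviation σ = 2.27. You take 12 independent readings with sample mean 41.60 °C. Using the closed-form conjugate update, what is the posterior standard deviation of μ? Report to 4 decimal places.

For Normal data with known variance σ², a Normal(μ₀, σ₀²) prior on μ is conjugate. Posterior precision = 1/σ₀² + n/σ²; posterior mean is the precision-weighted average of μ₀ and x̄.
σ₀² = 20.30² = 412.09, σ² = 2.27² = 5.1529; σ² + n·σ₀² = 5.1529 + 12·412.09 = 4950.2329.
Posterior precision = 1/σ₀² + n/σ² = 1/412.09 + 12/5.1529 = (σ² + n·σ₀²)/(σ₀²σ²) = 4950.2329/(412.09·5.1529); posterior variance σₙ² = σ₀²σ²/(σ² + n·σ₀²) = 412.09·5.1529/4950.2329 = 0.428961.
Posterior SD = √σₙ² = √(412.09·5.1529/4950.2329) = 0.6550.

0.6550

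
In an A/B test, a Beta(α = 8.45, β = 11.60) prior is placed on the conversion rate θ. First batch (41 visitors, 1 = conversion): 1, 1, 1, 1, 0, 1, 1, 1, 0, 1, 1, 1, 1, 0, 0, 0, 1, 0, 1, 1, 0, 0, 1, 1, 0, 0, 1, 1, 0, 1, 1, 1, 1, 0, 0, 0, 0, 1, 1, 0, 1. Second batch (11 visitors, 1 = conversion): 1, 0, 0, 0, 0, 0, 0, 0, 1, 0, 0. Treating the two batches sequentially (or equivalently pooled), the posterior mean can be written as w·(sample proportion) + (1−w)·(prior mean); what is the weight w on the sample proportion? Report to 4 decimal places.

The Beta prior is conjugate to a Binomial/Bernoulli likelihood; the update adds successes to α and failures to β.
Total number of visitors: n = 41 + 11 = 52.
Posterior mean = (α₀+k)/(α₀+β₀+n) = [n/(α₀+β₀+n)]·(k/n) + [(α₀+β₀)/(α₀+β₀+n)]·α₀/(α₀+β₀), so only n and the prior enter the weight.
The weight on the data is w = n/(α₀+β₀+n) = 52/(8.45+11.60+52) = 52/72.05 = 0.7217.

0.7217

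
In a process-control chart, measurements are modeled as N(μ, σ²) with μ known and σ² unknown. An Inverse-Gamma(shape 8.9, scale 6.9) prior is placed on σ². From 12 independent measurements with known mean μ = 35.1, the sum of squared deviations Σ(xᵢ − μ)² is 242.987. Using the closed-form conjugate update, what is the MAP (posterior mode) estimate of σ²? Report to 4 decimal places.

8.0751

With known mean μ and an Inverse-Gamma(α, β) prior on σ², the Normal likelihood is conjugate: posterior is Inv-Gamma(α + n/2, β + Σ(xᵢ−μ)²/2).
Posterior: Inv-Gamma(8.9 + 12/2, 6.9 + 242.987/2) = Inv-Gamma(14.90, 128.3935).
Mode = β/(α+1) = 128.3935/15.90 = 8.0751.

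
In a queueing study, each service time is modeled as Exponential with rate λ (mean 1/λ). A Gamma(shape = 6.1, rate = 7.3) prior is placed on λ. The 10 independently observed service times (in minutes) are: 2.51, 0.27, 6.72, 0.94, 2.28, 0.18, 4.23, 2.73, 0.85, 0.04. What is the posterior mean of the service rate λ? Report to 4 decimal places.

With a Gamma(shape α, rate β) prior on the exponential rate λ, the posterior after n observations with total T = Σxᵢ is Gamma(α+n, β+T).
Sum of observations T = 20.75 minutes; n = 10.
Posterior: Gamma(6.1+10, 7.3+20.75) = Gamma(16.1, 28.05).
Posterior mean of λ = α/β = 16.1/28.05 = 0.5740.

0.5740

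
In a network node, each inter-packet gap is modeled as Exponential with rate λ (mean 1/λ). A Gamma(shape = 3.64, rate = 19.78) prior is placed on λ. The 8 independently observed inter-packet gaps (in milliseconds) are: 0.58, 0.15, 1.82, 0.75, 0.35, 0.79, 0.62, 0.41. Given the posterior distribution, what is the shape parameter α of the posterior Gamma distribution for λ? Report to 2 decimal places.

11.64

With a Gamma(shape α, rate β) prior on the exponential rate λ, the posterior after n observations with total T = Σxᵢ is Gamma(α+n, β+T).
Sum of observations T = 5.47 milliseconds; n = 8.
Posterior: Gamma(3.64+8, 19.78+5.47) = Gamma(11.64, 25.25).
Posterior α = 11.64.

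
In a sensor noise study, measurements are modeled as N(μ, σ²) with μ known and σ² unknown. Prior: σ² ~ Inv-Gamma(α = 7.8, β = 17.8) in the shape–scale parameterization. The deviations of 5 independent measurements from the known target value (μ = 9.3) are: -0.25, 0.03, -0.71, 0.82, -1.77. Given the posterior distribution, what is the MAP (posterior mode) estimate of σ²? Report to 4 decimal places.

1.7687

With known mean μ and an Inverse-Gamma(α, β) prior on σ², the Normal likelihood is conjugate: posterior is Inv-Gamma(α + n/2, β + Σ(xᵢ−μ)²/2).
Σ(xᵢ−μ)² = (-0.25)² + (0.03)² + (-0.71)² + (0.82)² + (-1.77)² = 4.3728.
Posterior: Inv-Gamma(7.8 + 5/2, 17.8 + 4.3728/2) = Inv-Gamma(10.30, 19.98640).
Mode = β/(α+1) = 19.98640/11.30 = 1.7687.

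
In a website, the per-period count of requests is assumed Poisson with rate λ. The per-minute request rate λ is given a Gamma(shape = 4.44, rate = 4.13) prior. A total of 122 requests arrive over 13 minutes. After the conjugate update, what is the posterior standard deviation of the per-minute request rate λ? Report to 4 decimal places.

0.6564

With a Gamma(shape α, rate β) prior, the Poisson likelihood is conjugate: the posterior is Gamma(α + ΣXᵢ, β + n).
Posterior: Gamma(α+S, β+n) = Gamma(4.44+122, 4.13+13) = Gamma(126.44, 17.13).
SD = √α/β = √126.44/17.13 = 0.6564.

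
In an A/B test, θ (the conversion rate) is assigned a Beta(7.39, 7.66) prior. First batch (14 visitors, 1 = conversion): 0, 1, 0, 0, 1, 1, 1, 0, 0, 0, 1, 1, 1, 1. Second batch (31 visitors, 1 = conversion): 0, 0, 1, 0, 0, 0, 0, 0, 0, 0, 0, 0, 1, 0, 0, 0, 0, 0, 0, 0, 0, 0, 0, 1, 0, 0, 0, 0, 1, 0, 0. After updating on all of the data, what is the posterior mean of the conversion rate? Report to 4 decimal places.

0.3229

The Beta prior is conjugate to a Binomial/Bernoulli likelihood; the update adds successes to α and failures to β.
After batch 1: Beta(7.39+8, 7.66+6) = Beta(15.39, 13.66).
After batch 2: Beta(15.39+4, 13.66+27) = Beta(19.39, 40.66).
Posterior mean = α/(α+β) = 19.39/60.05 = 0.3229.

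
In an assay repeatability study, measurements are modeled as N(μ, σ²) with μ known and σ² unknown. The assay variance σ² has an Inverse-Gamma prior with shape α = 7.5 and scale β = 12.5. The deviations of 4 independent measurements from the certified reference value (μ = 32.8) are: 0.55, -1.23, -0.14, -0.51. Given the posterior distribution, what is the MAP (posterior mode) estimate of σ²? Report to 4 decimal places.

1.2902

With known mean μ and an Inverse-Gamma(α, β) prior on σ², the Normal likelihood is conjugate: posterior is Inv-Gamma(α + n/2, β + Σ(xᵢ−μ)²/2).
Σ(xᵢ−μ)² = (0.55)² + (-1.23)² + (-0.14)² + (-0.51)² = 2.0951.
Posterior: Inv-Gamma(7.5 + 4/2, 12.5 + 2.0951/2) = Inv-Gamma(9.50, 13.54755).
Mode = β/(α+1) = 13.54755/10.50 = 1.2902.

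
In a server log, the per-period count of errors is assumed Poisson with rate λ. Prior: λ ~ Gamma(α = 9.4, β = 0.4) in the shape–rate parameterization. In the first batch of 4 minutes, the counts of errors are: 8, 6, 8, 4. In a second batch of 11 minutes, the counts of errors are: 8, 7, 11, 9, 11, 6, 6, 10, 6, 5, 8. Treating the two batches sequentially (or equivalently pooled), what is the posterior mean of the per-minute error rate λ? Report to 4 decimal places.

With a Gamma(shape α, rate β) prior, the Poisson likelihood is conjugate: the posterior is Gamma(α + ΣXᵢ, β + n).
Batch 1: sum of counts S = 26 over n = 4 minutes.
After batch 1: Gamma(α+S, β+n) = Gamma(9.4+26, 0.4+4) = Gamma(35.4, 4.4).
Batch 2: sum of counts S = 87 over n = 11 minutes.
After batch 2: Gamma(α+S, β+n) = Gamma(35.4+87, 4.4+11) = Gamma(122.4, 15.4).
Posterior mean = α/β = 122.4/15.4 = 7.9481.

7.9481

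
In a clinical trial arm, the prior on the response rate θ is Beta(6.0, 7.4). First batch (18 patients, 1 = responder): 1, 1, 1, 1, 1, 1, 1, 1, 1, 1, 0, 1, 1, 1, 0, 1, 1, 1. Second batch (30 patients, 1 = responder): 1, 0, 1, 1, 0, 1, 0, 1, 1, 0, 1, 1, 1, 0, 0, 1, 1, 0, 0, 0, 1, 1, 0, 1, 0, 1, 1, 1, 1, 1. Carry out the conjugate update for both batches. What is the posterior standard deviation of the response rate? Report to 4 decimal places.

The Beta prior is conjugate to a Binomial/Bernoulli likelihood; the update adds successes to α and failures to β.
After batch 1: Beta(6.0+16, 7.4+2) = Beta(22.0, 9.4).
After batch 2: Beta(22.0+19, 9.4+11) = Beta(41.0, 20.4).
Var = αβ/((α+β)²(α+β+1)) = 41.0·20.4/(61.4²·62.4) = 0.00355543; SD = √0.00355543 = 0.0596.

0.0596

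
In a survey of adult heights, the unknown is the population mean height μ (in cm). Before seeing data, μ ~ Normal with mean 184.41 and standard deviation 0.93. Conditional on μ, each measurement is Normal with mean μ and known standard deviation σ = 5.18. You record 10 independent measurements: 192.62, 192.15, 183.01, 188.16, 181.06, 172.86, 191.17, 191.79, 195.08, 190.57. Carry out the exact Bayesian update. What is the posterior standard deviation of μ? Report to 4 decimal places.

0.8087

For Normal data with known variance σ², a Normal(μ₀, σ₀²) prior on μ is conjugate. Posterior precision = 1/σ₀² + n/σ²; posterior mean is the precision-weighted average of μ₀ and x̄.
σ₀² = 0.93² = 0.8649, σ² = 5.18² = 26.8324; σ² + n·σ₀² = 26.8324 + 10·0.8649 = 35.4814.
Posterior precision = 1/σ₀² + n/σ² = 1/0.8649 + 10/26.8324 = (σ² + n·σ₀²)/(σ₀²σ²) = 35.4814/(0.8649·26.8324); posterior variance σₙ² = σ₀²σ²/(σ² + n·σ₀²) = 0.8649·26.8324/35.4814 = 0.654071.
Posterior SD = √σₙ² = √(0.8649·26.8324/35.4814) = 0.8087.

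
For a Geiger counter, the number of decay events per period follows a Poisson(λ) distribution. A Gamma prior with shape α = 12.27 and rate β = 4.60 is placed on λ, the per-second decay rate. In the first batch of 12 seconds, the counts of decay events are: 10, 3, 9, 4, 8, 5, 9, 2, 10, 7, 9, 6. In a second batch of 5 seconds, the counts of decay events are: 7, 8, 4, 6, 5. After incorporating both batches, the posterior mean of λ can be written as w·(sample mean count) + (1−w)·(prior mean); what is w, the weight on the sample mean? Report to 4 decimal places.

0.7870

With a Gamma(shape α, rate β) prior, the Poisson likelihood is conjugate: the posterior is Gamma(α + ΣXᵢ, β + n).
Total number of seconds: n = 12 + 5 = 17.
Posterior mean = (α₀+S)/(β₀+n) = [n/(β₀+n)]·(S/n) + [β₀/(β₀+n)]·(α₀/β₀), so only n and β₀ enter the weight.
Weight on data w = n/(β₀+n) = 17/(4.60+17) = 17/21.60 = 0.7870.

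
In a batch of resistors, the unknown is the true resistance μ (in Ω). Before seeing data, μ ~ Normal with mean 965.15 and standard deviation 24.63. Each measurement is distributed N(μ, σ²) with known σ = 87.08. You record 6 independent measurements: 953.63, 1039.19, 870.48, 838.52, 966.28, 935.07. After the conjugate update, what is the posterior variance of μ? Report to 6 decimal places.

For Normal data with known variance σ², a Normal(μ₀, σ₀²) prior on μ is conjugate. Posterior precision = 1/σ₀² + n/σ²; posterior mean is the precision-weighted average of μ₀ and x̄.
σ₀² = 24.63² = 606.6369, σ² = 87.08² = 7582.9264; σ² + n·σ₀² = 7582.9264 + 6·606.6369 = 11222.7478.
Posterior precision = 1/σ₀² + n/σ² = 1/606.6369 + 6/7582.9264 = (σ² + n·σ₀²)/(σ₀²σ²) = 11222.7478/(606.6369·7582.9264); posterior variance σₙ² = σ₀²σ²/(σ² + n·σ₀²) = 606.6369·7582.9264/11222.7478 = 409.889186.

409.889186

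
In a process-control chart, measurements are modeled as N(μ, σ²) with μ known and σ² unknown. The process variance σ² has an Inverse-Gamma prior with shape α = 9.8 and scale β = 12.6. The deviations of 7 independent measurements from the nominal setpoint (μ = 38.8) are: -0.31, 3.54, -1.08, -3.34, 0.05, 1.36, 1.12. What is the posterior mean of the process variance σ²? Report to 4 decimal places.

2.1649

With known mean μ and an Inverse-Gamma(α, β) prior on σ², the Normal likelihood is conjugate: posterior is Inv-Gamma(α + n/2, β + Σ(xᵢ−μ)²/2).
Σ(xᵢ−μ)² = (-0.31)² + (3.54)² + (-1.08)² + (-3.34)² + (0.05)² + (1.36)² + (1.12)² = 28.0562.
Posterior: Inv-Gamma(9.8 + 7/2, 12.6 + 28.0562/2) = Inv-Gamma(13.30, 26.62810).
E[σ²|data] = β/(α−1) = 26.62810/12.30 = 2.1649.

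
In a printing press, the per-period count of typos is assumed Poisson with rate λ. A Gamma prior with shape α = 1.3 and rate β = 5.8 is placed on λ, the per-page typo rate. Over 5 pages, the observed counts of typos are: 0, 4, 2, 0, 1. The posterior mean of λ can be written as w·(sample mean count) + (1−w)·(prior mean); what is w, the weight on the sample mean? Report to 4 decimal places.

0.4630

With a Gamma(shape α, rate β) prior, the Poisson likelihood is conjugate: the posterior is Gamma(α + ΣXᵢ, β + n).
Posterior mean = (α₀+S)/(β₀+n) = [n/(β₀+n)]·(S/n) + [β₀/(β₀+n)]·(α₀/β₀), so only n and β₀ enter the weight.
Weight on data w = n/(β₀+n) = 5/(5.8+5) = 5/10.8 = 0.4630.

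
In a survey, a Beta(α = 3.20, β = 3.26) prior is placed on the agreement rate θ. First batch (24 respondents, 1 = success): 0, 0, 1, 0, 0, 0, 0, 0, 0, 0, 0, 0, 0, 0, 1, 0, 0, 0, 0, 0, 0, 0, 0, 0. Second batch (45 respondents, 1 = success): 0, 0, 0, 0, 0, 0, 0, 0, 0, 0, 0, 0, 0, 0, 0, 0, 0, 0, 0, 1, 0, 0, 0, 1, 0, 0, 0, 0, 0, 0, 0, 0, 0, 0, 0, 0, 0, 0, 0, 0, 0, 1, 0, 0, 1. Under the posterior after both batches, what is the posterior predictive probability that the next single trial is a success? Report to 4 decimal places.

The Beta prior is conjugate to a Binomial/Bernoulli likelihood; the update adds successes to α and failures to β.
After batch 1: Beta(3.20+2, 3.26+22) = Beta(5.20, 25.26).
After batch 2: Beta(5.20+4, 25.26+41) = Beta(9.20, 66.26).
For a single future Bernoulli trial, P(success | data) = α/(α+β) = 0.1219.

0.1219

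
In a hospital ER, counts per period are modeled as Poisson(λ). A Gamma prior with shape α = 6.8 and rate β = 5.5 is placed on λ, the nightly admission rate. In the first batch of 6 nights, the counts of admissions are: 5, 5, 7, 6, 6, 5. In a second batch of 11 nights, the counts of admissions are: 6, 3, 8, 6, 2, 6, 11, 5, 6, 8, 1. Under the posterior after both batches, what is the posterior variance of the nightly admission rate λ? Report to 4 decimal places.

With a Gamma(shape α, rate β) prior, the Poisson likelihood is conjugate: the posterior is Gamma(α + ΣXᵢ, β + n).
Batch 1: sum of counts S = 34 over n = 6 nights.
After batch 1: Gamma(α+S, β+n) = Gamma(6.8+34, 5.5+6) = Gamma(40.8, 11.5).
Batch 2: sum of counts S = 62 over n = 11 nights.
After batch 2: Gamma(α+S, β+n) = Gamma(40.8+62, 11.5+11) = Gamma(102.8, 22.5).
Var = α/β² = 102.8/22.5² = 0.2031.

0.2031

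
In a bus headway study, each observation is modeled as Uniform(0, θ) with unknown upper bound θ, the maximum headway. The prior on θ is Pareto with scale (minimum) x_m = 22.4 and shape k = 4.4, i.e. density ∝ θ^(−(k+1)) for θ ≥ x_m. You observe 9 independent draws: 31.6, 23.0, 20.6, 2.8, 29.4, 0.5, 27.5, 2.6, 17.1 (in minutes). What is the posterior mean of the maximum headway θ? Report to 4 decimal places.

34.1484

A Pareto(scale x_m, shape k) prior on the upper bound θ of Uniform(0, θ) is conjugate: posterior is Pareto(max(x_m, max xᵢ), k + n).
Sample maximum = 31.6; prior scale x_m = 22.4 → posterior scale = max = 31.6.
Posterior shape = 4.4 + 9 = 13.4.
E[θ|data] = k·x_m/(k−1) = 13.4·31.6/12.4 = 34.1484.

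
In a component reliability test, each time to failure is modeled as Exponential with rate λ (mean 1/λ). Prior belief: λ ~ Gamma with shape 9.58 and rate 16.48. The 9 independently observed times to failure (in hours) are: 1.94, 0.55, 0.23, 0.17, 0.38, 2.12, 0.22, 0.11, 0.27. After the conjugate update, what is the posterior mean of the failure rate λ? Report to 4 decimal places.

0.8269

With a Gamma(shape α, rate β) prior on the exponential rate λ, the posterior after n observations with total T = Σxᵢ is Gamma(α+n, β+T).
Sum of observations T = 5.99 hours; n = 9.
Posterior: Gamma(9.58+9, 16.48+5.99) = Gamma(18.58, 22.47).
Posterior mean of λ = α/β = 18.58/22.47 = 0.8269.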